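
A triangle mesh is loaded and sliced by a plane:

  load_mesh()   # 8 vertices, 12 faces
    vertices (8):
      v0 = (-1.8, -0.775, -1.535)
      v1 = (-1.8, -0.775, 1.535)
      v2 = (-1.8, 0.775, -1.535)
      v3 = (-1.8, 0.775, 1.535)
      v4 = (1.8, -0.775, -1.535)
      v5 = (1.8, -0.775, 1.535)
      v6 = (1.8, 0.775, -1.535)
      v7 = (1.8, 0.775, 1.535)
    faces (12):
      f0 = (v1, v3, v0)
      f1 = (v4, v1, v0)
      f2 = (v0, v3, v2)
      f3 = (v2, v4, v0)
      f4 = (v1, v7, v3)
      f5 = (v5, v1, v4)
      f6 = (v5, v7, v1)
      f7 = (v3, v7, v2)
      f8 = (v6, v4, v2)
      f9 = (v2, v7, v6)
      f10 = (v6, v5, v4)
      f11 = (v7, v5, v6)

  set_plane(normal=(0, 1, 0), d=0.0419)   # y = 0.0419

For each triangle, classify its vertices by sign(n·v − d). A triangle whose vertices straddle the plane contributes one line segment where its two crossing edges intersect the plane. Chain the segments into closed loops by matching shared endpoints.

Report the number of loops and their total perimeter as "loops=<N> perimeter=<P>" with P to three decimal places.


loops=1 perimeter=13.340

Straddling triangles (8 of 12):
  (v1,v3,v0) [-+-] → (-1.8, 0.0419, 1.535)–(-1.8, 0.0419, 0.082989)  len=1.4520
  (v0,v3,v2) [-++] → (-1.8, 0.0419, 0.082989)–(-1.8, 0.0419, -1.535)  len=1.6180
  (v2,v4,v0) [+--] → (-0.0973161, 0.0419, -1.535)–(-1.8, 0.0419, -1.535)  len=1.7027
  (v1,v7,v3) [-++] → (0.0973161, 0.0419, 1.535)–(-1.8, 0.0419, 1.535)  len=1.8973
  (v5,v7,v1) [-+-] → (1.8, 0.0419, 1.535)–(0.0973161, 0.0419, 1.535)  len=1.7027
  (v6,v4,v2) [+-+] → (1.8, 0.0419, -1.535)–(-0.0973161, 0.0419, -1.535)  len=1.8973
  (v6,v5,v4) [+--] → (1.8, 0.0419, -0.082989)–(1.8, 0.0419, -1.535)  len=1.4520
  (v7,v5,v6) [+-+] → (1.8, 0.0419, 1.535)–(1.8, 0.0419, -0.082989)  len=1.6180

Chained into 1 loop(s):
  loop 1: 8 segments, perimeter = 13.3400
Total perimeter = 13.340


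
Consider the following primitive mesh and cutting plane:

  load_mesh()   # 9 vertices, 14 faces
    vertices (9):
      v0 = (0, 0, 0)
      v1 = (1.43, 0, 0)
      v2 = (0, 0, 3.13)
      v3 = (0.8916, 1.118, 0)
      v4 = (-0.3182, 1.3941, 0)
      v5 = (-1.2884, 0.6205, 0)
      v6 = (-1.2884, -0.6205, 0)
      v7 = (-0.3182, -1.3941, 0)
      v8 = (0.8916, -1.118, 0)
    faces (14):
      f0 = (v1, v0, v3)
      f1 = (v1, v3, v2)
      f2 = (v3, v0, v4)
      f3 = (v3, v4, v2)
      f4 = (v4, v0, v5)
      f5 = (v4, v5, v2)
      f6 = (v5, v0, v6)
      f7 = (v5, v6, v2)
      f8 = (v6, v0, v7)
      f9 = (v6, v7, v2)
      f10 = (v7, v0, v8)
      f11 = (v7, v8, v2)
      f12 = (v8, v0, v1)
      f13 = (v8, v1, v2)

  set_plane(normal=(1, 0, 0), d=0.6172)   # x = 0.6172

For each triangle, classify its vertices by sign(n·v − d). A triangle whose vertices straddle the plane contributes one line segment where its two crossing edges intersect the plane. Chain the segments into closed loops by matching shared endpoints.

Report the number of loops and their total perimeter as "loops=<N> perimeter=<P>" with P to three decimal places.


loops=1 perimeter=6.701

Straddling triangles (8 of 14):
  (v1,v0,v3) [+-+] → (0.6172, 0, 0)–(0.6172, 0.773923, 0)  len=0.7739
  (v1,v3,v2) [++-] → (0.6172, 0.773923, 0.963293)–(0.6172, 0, 1.77907)  len=1.1245
  (v3,v0,v4) [+--] → (0.6172, 0.773923, 0)–(0.6172, 1.18062, 0)  len=0.4067
  (v3,v4,v2) [+--] → (0.6172, 1.18062, 0)–(0.6172, 0.773923, 0.963293)  len=1.0456
  (v7,v0,v8) [--+] → (0.6172, -0.773923, 0)–(0.6172, -1.18062, 0)  len=0.4067
  (v7,v8,v2) [-+-] → (0.6172, -1.18062, 0)–(0.6172, -0.773923, 0.963293)  len=1.0456
  (v8,v0,v1) [+-+] → (0.6172, -0.773923, 0)–(0.6172, 0, 0)  len=0.7739
  (v8,v1,v2) [++-] → (0.6172, 0, 1.77907)–(0.6172, -0.773923, 0.963293)  len=1.1245

Chained into 1 loop(s):
  loop 1: 8 segments, perimeter = 6.7015
Total perimeter = 6.701


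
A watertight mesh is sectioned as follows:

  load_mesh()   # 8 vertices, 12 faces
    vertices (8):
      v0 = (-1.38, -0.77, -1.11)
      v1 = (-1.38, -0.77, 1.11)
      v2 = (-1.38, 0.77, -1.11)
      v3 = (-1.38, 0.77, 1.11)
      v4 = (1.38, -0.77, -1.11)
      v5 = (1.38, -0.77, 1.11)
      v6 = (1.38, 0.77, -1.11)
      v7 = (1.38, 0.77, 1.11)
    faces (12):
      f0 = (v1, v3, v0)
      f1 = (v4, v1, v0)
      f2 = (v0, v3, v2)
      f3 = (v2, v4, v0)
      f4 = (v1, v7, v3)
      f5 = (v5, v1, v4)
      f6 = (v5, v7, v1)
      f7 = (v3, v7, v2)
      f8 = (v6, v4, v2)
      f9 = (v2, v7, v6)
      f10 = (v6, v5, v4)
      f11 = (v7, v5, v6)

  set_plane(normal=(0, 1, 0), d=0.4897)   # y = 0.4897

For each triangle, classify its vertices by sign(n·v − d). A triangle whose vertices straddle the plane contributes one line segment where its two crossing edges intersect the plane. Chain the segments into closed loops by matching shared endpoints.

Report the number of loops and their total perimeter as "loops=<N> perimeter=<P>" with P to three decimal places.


loops=1 perimeter=9.960

Straddling triangles (8 of 12):
  (v1,v3,v0) [-+-] → (-1.38, 0.4897, 1.11)–(-1.38, 0.4897, 0.705931)  len=0.4041
  (v0,v3,v2) [-++] → (-1.38, 0.4897, 0.705931)–(-1.38, 0.4897, -1.11)  len=1.8159
  (v2,v4,v0) [+--] → (-0.877644, 0.4897, -1.11)–(-1.38, 0.4897, -1.11)  len=0.5024
  (v1,v7,v3) [-++] → (0.877644, 0.4897, 1.11)–(-1.38, 0.4897, 1.11)  len=2.2576
  (v5,v7,v1) [-+-] → (1.38, 0.4897, 1.11)–(0.877644, 0.4897, 1.11)  len=0.5024
  (v6,v4,v2) [+-+] → (1.38, 0.4897, -1.11)–(-0.877644, 0.4897, -1.11)  len=2.2576
  (v6,v5,v4) [+--] → (1.38, 0.4897, -0.705931)–(1.38, 0.4897, -1.11)  len=0.4041
  (v7,v5,v6) [+-+] → (1.38, 0.4897, 1.11)–(1.38, 0.4897, -0.705931)  len=1.8159

Chained into 1 loop(s):
  loop 1: 8 segments, perimeter = 9.9600
Total perimeter = 9.960


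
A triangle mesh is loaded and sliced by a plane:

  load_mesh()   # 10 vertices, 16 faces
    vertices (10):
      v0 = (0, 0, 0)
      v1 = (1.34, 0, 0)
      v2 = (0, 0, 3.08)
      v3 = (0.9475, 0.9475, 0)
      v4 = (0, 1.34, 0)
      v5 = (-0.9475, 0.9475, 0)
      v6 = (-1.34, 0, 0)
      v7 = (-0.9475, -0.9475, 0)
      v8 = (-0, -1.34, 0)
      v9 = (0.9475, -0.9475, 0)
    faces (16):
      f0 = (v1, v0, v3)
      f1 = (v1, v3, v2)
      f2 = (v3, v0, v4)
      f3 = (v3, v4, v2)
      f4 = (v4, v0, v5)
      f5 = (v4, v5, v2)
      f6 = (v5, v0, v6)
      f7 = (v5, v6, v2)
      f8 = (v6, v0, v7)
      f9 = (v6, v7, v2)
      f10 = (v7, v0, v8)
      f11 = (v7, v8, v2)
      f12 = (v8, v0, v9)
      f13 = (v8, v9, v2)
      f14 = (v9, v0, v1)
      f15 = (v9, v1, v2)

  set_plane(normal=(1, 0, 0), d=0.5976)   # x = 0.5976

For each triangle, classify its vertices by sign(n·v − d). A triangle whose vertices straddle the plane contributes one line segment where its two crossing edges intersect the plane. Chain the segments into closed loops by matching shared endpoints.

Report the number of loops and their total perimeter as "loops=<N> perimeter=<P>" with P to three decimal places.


Straddling triangles (8 of 16):
  (v1,v0,v3) [+-+] → (0.5976, 0, 0)–(0.5976, 0.5976, 0)  len=0.5976
  (v1,v3,v2) [++-] → (0.5976, 0.5976, 1.13741)–(0.5976, 0, 1.70641)  len=0.8252
  (v3,v0,v4) [+--] → (0.5976, 0.5976, 0)–(0.5976, 1.09245, 0)  len=0.4948
  (v3,v4,v2) [+--] → (0.5976, 1.09245, 0)–(0.5976, 0.5976, 1.13741)  len=1.2404
  (v8,v0,v9) [--+] → (0.5976, -0.5976, 0)–(0.5976, -1.09245, 0)  len=0.4948
  (v8,v9,v2) [-+-] → (0.5976, -1.09245, 0)–(0.5976, -0.5976, 1.13741)  len=1.2404
  (v9,v0,v1) [+-+] → (0.5976, -0.5976, 0)–(0.5976, 0, 0)  len=0.5976
  (v9,v1,v2) [++-] → (0.5976, 0, 1.70641)–(0.5976, -0.5976, 1.13741)  len=0.8252

Chained into 1 loop(s):
  loop 1: 8 segments, perimeter = 6.3160
Total perimeter = 6.316

loops=1 perimeter=6.316


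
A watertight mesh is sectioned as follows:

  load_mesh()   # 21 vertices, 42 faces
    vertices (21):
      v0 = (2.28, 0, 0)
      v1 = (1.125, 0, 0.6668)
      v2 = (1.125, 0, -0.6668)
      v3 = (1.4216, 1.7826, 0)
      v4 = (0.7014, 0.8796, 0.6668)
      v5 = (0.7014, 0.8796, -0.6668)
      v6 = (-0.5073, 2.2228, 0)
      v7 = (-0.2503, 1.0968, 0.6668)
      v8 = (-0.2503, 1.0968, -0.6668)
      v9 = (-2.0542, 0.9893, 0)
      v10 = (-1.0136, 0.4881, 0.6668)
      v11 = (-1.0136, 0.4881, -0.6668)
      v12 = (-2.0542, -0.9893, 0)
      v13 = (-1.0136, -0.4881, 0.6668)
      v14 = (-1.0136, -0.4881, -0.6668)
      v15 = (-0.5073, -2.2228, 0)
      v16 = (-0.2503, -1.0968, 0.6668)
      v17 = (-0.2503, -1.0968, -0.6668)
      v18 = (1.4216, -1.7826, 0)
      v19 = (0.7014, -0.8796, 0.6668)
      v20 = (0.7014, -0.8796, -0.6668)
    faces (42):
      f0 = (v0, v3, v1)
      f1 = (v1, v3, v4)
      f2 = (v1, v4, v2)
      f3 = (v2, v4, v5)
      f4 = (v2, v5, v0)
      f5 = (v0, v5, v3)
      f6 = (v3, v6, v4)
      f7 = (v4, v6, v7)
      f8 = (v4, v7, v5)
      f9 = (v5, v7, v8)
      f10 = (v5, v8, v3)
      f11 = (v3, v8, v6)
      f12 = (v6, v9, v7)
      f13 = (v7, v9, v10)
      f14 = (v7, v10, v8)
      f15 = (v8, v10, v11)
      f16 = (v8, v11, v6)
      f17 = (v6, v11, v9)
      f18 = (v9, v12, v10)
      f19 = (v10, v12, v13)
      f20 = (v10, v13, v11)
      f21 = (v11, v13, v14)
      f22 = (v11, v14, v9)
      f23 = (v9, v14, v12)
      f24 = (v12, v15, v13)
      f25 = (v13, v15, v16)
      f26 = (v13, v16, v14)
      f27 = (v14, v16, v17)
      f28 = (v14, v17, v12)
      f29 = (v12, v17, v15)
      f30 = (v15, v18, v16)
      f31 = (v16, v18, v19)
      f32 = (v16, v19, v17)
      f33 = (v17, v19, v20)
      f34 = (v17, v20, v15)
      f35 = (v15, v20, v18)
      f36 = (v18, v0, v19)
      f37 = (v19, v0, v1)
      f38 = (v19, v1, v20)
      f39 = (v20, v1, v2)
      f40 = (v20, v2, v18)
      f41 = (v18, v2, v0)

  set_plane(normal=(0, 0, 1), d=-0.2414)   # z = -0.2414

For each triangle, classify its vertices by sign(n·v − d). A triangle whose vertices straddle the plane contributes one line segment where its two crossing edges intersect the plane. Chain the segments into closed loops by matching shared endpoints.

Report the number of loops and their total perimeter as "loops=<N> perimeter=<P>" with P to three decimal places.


loops=2 perimeter=18.143

Straddling triangles (28 of 42):
  (v1,v4,v2) [++-] → (0.989877, 0.28058, -0.2414)–(1.125, 0, -0.2414)  len=0.3114
  (v2,v4,v5) [-+-] → (0.989877, 0.28058, -0.2414)–(0.7014, 0.8796, -0.2414)  len=0.6649
  (v2,v5,v0) [--+] → (1.7085, 0.318439, -0.2414)–(1.86186, 0, -0.2414)  len=0.3534
  (v0,v5,v3) [+-+] → (1.7085, 0.318439, -0.2414)–(1.16087, 1.45569, -0.2414)  len=1.2622
  (v4,v7,v5) [++-] → (0.397821, 0.948884, -0.2414)–(0.7014, 0.8796, -0.2414)  len=0.3114
  (v5,v7,v8) [-+-] → (0.397821, 0.948884, -0.2414)–(-0.2503, 1.0968, -0.2414)  len=0.6648
  (v5,v8,v3) [--+] → (0.816326, 1.53432, -0.2414)–(1.16087, 1.45569, -0.2414)  len=0.3534
  (v3,v8,v6) [+-+] → (0.816326, 1.53432, -0.2414)–(-0.414259, 1.81516, -0.2414)  len=1.2622
  (v7,v10,v8) [++-] → (-0.493782, 0.902633, -0.2414)–(-0.2503, 1.0968, -0.2414)  len=0.3114
  (v8,v10,v11) [-+-] → (-0.493782, 0.902633, -0.2414)–(-1.0136, 0.4881, -0.2414)  len=0.6649
  (v8,v11,v6) [--+] → (-0.690595, 1.59479, -0.2414)–(-0.414259, 1.81516, -0.2414)  len=0.3534
  (v6,v11,v9) [+-+] → (-0.690595, 1.59479, -0.2414)–(-1.67747, 0.807852, -0.2414)  len=1.2622
  (v10,v13,v11) [++-] → (-1.0136, 0.176706, -0.2414)–(-1.0136, 0.4881, -0.2414)  len=0.3114
  (v11,v13,v14) [-+-] → (-1.0136, 0.176706, -0.2414)–(-1.0136, -0.4881, -0.2414)  len=0.6648
  (v11,v14,v9) [--+] → (-1.67747, 0.45444, -0.2414)–(-1.67747, 0.807852, -0.2414)  len=0.3534
  (v9,v14,v12) [+-+] → (-1.67747, 0.45444, -0.2414)–(-1.67747, -0.807852, -0.2414)  len=1.2623
  (v13,v16,v14) [++-] → (-0.770118, -0.682267, -0.2414)–(-1.0136, -0.4881, -0.2414)  len=0.3114
  (v14,v16,v17) [-+-] → (-0.770118, -0.682267, -0.2414)–(-0.2503, -1.0968, -0.2414)  len=0.6649
  (v14,v17,v12) [--+] → (-1.40114, -1.02822, -0.2414)–(-1.67747, -0.807852, -0.2414)  len=0.3534
  (v12,v17,v15) [+-+] → (-1.40114, -1.02822, -0.2414)–(-0.414259, -1.81516, -0.2414)  len=1.2622
  (v16,v19,v17) [++-] → (0.0532792, -1.02752, -0.2414)–(-0.2503, -1.0968, -0.2414)  len=0.3114
  (v17,v19,v20) [-+-] → (0.0532792, -1.02752, -0.2414)–(0.7014, -0.8796, -0.2414)  len=0.6648
  (v17,v20,v15) [--+] → (-0.0697172, -1.73652, -0.2414)–(-0.414259, -1.81516, -0.2414)  len=0.3534
  (v15,v20,v18) [+-+] → (-0.0697172, -1.73652, -0.2414)–(1.16087, -1.45569, -0.2414)  len=1.2622
  (v19,v1,v20) [++-] → (0.836523, -0.59902, -0.2414)–(0.7014, -0.8796, -0.2414)  len=0.3114
  (v20,v1,v2) [-+-] → (0.836523, -0.59902, -0.2414)–(1.125, 0, -0.2414)  len=0.6649
  (v20,v2,v18) [--+] → (1.31422, -1.13725, -0.2414)–(1.16087, -1.45569, -0.2414)  len=0.3534
  (v18,v2,v0) [+-+] → (1.31422, -1.13725, -0.2414)–(1.86186, 0, -0.2414)  len=1.2622

Chained into 2 loop(s):
  loop 1: 14 segments, perimeter = 6.8337
  loop 2: 14 segments, perimeter = 11.3096
Total perimeter = 18.143


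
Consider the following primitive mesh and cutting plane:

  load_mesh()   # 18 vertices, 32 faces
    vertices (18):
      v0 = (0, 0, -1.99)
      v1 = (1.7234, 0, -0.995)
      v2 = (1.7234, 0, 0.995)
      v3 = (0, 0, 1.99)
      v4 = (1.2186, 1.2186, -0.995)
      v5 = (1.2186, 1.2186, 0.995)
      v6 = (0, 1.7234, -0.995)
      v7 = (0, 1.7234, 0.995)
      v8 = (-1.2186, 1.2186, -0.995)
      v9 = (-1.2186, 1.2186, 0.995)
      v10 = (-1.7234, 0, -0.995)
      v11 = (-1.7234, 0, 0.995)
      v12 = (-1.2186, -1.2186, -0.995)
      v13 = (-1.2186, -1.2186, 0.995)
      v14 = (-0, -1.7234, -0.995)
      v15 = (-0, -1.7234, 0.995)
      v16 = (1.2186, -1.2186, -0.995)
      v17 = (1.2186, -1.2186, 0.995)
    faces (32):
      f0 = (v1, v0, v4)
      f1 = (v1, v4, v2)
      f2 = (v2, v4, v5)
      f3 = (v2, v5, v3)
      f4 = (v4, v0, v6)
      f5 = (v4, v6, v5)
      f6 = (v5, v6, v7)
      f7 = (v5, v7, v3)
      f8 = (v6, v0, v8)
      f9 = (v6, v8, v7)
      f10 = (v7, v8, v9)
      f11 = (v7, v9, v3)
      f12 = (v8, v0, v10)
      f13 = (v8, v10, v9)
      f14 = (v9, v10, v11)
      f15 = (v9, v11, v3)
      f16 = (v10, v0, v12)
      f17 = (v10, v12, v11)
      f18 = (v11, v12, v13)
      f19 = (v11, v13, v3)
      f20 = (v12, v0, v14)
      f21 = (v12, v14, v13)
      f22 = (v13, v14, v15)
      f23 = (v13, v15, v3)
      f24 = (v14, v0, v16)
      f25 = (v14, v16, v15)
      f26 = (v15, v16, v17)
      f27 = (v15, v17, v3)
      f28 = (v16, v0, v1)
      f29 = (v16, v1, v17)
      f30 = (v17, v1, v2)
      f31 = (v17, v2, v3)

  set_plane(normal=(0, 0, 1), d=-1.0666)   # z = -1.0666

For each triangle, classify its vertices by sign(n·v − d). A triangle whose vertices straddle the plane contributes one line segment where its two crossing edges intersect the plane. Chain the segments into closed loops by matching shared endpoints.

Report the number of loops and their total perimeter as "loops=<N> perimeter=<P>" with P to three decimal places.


Straddling triangles (8 of 32):
  (v1,v0,v4) [+-+] → (1.59938, 0, -1.0666)–(1.13091, 1.13091, -1.0666)  len=1.2241
  (v4,v0,v6) [+-+] → (1.13091, 1.13091, -1.0666)–(0, 1.59938, -1.0666)  len=1.2241
  (v6,v0,v8) [+-+] → (0, 1.59938, -1.0666)–(-1.13091, 1.13091, -1.0666)  len=1.2241
  (v8,v0,v10) [+-+] → (-1.13091, 1.13091, -1.0666)–(-1.59938, 0, -1.0666)  len=1.2241
  (v10,v0,v12) [+-+] → (-1.59938, 0, -1.0666)–(-1.13091, -1.13091, -1.0666)  len=1.2241
  (v12,v0,v14) [+-+] → (-1.13091, -1.13091, -1.0666)–(0, -1.59938, -1.0666)  len=1.2241
  (v14,v0,v16) [+-+] → (0, -1.59938, -1.0666)–(1.13091, -1.13091, -1.0666)  len=1.2241
  (v16,v0,v1) [+-+] → (1.13091, -1.13091, -1.0666)–(1.59938, 0, -1.0666)  len=1.2241

Chained into 1 loop(s):
  loop 1: 8 segments, perimeter = 9.7928
Total perimeter = 9.793

loops=1 perimeter=9.793


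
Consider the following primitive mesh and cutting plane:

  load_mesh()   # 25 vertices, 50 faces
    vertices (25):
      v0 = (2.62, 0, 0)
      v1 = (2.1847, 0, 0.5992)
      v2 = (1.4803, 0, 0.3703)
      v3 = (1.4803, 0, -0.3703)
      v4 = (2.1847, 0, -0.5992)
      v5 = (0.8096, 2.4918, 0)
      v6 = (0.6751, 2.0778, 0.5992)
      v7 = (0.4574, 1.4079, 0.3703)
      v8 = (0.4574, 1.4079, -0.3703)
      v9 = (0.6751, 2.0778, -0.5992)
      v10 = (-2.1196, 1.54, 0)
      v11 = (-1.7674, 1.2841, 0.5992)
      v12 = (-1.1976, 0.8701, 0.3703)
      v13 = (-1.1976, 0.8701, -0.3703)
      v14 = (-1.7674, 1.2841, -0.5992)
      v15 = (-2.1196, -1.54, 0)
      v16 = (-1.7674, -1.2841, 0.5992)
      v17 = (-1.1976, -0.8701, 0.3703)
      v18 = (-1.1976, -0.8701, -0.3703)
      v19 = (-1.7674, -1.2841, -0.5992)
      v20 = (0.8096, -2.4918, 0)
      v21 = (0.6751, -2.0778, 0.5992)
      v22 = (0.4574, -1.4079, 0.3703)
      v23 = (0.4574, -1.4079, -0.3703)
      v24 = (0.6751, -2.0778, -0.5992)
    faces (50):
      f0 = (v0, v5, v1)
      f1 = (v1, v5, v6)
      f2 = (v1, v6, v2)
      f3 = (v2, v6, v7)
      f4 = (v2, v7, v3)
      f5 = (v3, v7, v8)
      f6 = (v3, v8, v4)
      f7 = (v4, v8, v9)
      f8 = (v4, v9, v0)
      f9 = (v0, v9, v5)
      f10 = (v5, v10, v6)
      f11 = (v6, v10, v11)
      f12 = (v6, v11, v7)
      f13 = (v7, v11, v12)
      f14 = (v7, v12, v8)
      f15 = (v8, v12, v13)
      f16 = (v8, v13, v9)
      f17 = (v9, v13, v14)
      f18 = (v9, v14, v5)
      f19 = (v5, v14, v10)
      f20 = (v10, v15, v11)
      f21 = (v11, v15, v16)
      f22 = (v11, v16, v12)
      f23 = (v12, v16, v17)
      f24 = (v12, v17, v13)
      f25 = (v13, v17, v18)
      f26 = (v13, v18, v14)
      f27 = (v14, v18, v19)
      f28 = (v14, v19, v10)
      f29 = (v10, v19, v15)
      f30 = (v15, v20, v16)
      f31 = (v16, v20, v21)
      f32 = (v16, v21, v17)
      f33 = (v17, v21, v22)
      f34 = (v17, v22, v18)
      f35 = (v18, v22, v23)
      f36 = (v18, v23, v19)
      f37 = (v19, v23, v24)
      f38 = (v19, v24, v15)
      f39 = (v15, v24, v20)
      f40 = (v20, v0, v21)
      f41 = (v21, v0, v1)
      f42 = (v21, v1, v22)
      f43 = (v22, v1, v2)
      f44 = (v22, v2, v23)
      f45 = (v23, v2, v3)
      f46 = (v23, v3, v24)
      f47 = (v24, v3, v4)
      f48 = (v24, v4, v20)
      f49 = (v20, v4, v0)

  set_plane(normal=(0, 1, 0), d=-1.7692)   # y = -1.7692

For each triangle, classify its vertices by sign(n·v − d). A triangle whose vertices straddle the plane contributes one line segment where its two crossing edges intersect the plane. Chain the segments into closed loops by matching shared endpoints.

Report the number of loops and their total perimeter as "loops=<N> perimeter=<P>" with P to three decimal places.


loops=1 perimeter=6.451

Straddling triangles (14 of 50):
  (v15,v20,v16) [+-+] → (-1.41423, -1.7692, 0)–(-0.73229, -1.7692, 0.358518)  len=0.7704
  (v16,v20,v21) [+--] → (-0.73229, -1.7692, 0.358518)–(-0.274573, -1.7692, 0.5992)  len=0.5171
  (v16,v21,v17) [+-+] → (-0.274573, -1.7692, 0.5992)–(0.196575, -1.7692, 0.54071)  len=0.4748
  (v17,v21,v22) [+-+] → (0.196575, -1.7692, 0.54071)–(0.574813, -1.7692, 0.493754)  len=0.3811
  (v19,v23,v24) [++-] → (0.574813, -1.7692, -0.493754)–(-0.274573, -1.7692, -0.5992)  len=0.8559
  (v19,v24,v15) [+-+] → (-0.274573, -1.7692, -0.5992)–(-0.928553, -1.7692, -0.255367)  len=0.7389
  (v15,v24,v20) [+--] → (-0.928553, -1.7692, -0.255367)–(-1.41423, -1.7692, 0)  len=0.5487
  (v20,v0,v21) [-+-] → (1.3346, -1.7692, 0)–(0.963961, -1.7692, 0.510205)  len=0.6306
  (v21,v0,v1) [-++] → (0.963961, -1.7692, 0.510205)–(0.89931, -1.7692, 0.5992)  len=0.1100
  (v21,v1,v22) [-++] → (0.89931, -1.7692, 0.5992)–(0.574813, -1.7692, 0.493754)  len=0.3412
  (v23,v3,v24) [++-] → (0.79469, -1.7692, -0.565203)–(0.574813, -1.7692, -0.493754)  len=0.2312
  (v24,v3,v4) [-++] → (0.79469, -1.7692, -0.565203)–(0.89931, -1.7692, -0.5992)  len=0.1100
  (v24,v4,v20) [-+-] → (0.89931, -1.7692, -0.5992)–(1.20837, -1.7692, -0.173763)  len=0.5258
  (v20,v4,v0) [-++] → (1.20837, -1.7692, -0.173763)–(1.3346, -1.7692, 0)  len=0.2148

Chained into 1 loop(s):
  loop 1: 14 segments, perimeter = 6.4506
Total perimeter = 6.451


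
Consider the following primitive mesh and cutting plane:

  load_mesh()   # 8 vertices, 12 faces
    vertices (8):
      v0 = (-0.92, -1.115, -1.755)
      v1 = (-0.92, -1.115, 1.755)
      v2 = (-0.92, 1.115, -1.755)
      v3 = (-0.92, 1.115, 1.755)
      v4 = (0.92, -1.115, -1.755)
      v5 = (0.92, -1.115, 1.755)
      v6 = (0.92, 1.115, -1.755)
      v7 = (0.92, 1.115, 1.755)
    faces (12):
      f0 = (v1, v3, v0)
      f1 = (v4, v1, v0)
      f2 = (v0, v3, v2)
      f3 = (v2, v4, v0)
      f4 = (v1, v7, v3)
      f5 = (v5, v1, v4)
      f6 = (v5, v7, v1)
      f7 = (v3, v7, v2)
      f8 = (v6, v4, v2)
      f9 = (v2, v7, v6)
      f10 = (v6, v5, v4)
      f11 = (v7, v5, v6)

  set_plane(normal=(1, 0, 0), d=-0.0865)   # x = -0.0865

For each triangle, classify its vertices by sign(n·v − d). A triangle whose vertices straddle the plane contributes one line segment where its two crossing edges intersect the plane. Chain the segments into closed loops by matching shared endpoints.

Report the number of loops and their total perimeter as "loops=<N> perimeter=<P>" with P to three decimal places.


loops=1 perimeter=11.480

Straddling triangles (8 of 12):
  (v4,v1,v0) [+--] → (-0.0865, -1.115, 0.165008)–(-0.0865, -1.115, -1.755)  len=1.9200
  (v2,v4,v0) [-+-] → (-0.0865, 0.104834, -1.755)–(-0.0865, -1.115, -1.755)  len=1.2198
  (v1,v7,v3) [-+-] → (-0.0865, -0.104834, 1.755)–(-0.0865, 1.115, 1.755)  len=1.2198
  (v5,v1,v4) [+-+] → (-0.0865, -1.115, 1.755)–(-0.0865, -1.115, 0.165008)  len=1.5900
  (v5,v7,v1) [++-] → (-0.0865, -0.104834, 1.755)–(-0.0865, -1.115, 1.755)  len=1.0102
  (v3,v7,v2) [-+-] → (-0.0865, 1.115, 1.755)–(-0.0865, 1.115, -0.165008)  len=1.9200
  (v6,v4,v2) [++-] → (-0.0865, 0.104834, -1.755)–(-0.0865, 1.115, -1.755)  len=1.0102
  (v2,v7,v6) [-++] → (-0.0865, 1.115, -0.165008)–(-0.0865, 1.115, -1.755)  len=1.5900

Chained into 1 loop(s):
  loop 1: 8 segments, perimeter = 11.4800
Total perimeter = 11.480


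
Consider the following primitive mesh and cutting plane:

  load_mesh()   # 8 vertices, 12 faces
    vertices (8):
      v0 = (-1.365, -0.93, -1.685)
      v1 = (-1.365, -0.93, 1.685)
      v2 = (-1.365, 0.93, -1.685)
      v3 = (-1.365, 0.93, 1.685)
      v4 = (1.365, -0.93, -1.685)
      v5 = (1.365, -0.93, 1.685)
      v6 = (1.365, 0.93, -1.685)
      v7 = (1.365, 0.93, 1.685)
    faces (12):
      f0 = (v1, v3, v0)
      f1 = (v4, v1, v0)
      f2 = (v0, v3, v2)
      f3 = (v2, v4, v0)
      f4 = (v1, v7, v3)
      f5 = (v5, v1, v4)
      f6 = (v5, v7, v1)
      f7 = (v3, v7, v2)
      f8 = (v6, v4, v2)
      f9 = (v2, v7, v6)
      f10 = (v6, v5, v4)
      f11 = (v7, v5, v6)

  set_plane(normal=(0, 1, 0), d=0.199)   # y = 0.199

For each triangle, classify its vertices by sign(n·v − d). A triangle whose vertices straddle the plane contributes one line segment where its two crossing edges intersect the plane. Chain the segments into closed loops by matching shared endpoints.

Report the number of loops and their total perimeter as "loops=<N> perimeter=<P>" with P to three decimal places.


Straddling triangles (8 of 12):
  (v1,v3,v0) [-+-] → (-1.365, 0.199, 1.685)–(-1.365, 0.199, 0.360554)  len=1.3244
  (v0,v3,v2) [-++] → (-1.365, 0.199, 0.360554)–(-1.365, 0.199, -1.685)  len=2.0456
  (v2,v4,v0) [+--] → (-0.292081, 0.199, -1.685)–(-1.365, 0.199, -1.685)  len=1.0729
  (v1,v7,v3) [-++] → (0.292081, 0.199, 1.685)–(-1.365, 0.199, 1.685)  len=1.6571
  (v5,v7,v1) [-+-] → (1.365, 0.199, 1.685)–(0.292081, 0.199, 1.685)  len=1.0729
  (v6,v4,v2) [+-+] → (1.365, 0.199, -1.685)–(-0.292081, 0.199, -1.685)  len=1.6571
  (v6,v5,v4) [+--] → (1.365, 0.199, -0.360554)–(1.365, 0.199, -1.685)  len=1.3244
  (v7,v5,v6) [+-+] → (1.365, 0.199, 1.685)–(1.365, 0.199, -0.360554)  len=2.0456

Chained into 1 loop(s):
  loop 1: 8 segments, perimeter = 12.2000
Total perimeter = 12.200

loops=1 perimeter=12.200


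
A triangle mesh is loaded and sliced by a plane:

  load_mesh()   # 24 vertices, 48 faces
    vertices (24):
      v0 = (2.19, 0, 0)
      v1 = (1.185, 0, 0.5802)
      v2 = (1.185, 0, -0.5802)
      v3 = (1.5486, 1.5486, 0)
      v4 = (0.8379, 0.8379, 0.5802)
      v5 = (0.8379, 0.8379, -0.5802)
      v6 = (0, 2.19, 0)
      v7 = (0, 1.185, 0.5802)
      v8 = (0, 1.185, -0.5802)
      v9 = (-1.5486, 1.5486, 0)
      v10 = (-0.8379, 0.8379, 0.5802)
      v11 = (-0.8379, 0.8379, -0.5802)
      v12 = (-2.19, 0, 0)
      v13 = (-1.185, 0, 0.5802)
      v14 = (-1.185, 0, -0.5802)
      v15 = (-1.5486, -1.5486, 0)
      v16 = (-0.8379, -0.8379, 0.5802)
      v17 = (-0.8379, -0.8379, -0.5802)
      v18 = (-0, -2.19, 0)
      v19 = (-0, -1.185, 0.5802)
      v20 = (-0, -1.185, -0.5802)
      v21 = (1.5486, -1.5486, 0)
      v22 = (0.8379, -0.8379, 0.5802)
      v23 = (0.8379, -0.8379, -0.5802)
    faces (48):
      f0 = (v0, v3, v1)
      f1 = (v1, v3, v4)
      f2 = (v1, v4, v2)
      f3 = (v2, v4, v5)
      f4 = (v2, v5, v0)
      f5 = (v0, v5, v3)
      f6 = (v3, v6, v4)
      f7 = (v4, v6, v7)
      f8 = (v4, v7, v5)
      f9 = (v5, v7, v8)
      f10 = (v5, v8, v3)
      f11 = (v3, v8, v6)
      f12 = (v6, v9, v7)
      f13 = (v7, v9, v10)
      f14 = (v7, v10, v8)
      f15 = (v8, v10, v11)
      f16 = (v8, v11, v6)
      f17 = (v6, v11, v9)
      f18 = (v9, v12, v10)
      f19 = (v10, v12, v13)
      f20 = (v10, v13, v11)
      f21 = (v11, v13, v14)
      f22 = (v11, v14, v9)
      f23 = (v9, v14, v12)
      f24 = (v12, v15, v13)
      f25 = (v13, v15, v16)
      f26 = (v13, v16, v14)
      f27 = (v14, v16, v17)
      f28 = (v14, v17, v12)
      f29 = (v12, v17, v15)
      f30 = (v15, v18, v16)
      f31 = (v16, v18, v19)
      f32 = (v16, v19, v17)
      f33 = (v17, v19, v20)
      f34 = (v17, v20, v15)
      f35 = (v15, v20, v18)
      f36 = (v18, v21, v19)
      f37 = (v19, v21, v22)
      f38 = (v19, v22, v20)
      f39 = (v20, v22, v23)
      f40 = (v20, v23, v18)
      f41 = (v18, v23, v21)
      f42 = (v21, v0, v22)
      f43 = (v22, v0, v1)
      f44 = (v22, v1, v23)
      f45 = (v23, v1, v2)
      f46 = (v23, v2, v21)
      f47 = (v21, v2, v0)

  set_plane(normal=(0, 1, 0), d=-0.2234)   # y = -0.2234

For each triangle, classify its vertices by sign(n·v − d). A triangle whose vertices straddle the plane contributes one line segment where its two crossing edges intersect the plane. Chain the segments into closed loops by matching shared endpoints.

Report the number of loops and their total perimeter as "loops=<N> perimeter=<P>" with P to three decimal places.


loops=2 perimeter=6.963

Straddling triangles (12 of 48):
  (v12,v15,v13) [+-+] → (-2.09747, -0.2234, 0)–(-1.23745, -0.2234, 0.496501)  len=0.9930
  (v13,v15,v16) [+--] → (-1.23745, -0.2234, 0.496501)–(-1.09246, -0.2234, 0.5802)  len=0.1674
  (v13,v16,v14) [+-+] → (-1.09246, -0.2234, 0.5802)–(-1.09246, -0.2234, -0.270815)  len=0.8510
  (v14,v16,v17) [+--] → (-1.09246, -0.2234, -0.270815)–(-1.09246, -0.2234, -0.5802)  len=0.3094
  (v14,v17,v12) [+-+] → (-1.09246, -0.2234, -0.5802)–(-1.8295, -0.2234, -0.154692)  len=0.8511
  (v12,v17,v15) [+--] → (-1.8295, -0.2234, -0.154692)–(-2.09747, -0.2234, 0)  len=0.3094
  (v21,v0,v22) [-+-] → (2.09747, -0.2234, 0)–(1.8295, -0.2234, 0.154692)  len=0.3094
  (v22,v0,v1) [-++] → (1.8295, -0.2234, 0.154692)–(1.09246, -0.2234, 0.5802)  len=0.8511
  (v22,v1,v23) [-+-] → (1.09246, -0.2234, 0.5802)–(1.09246, -0.2234, 0.270815)  len=0.3094
  (v23,v1,v2) [-++] → (1.09246, -0.2234, 0.270815)–(1.09246, -0.2234, -0.5802)  len=0.8510
  (v23,v2,v21) [-+-] → (1.09246, -0.2234, -0.5802)–(1.23745, -0.2234, -0.496501)  len=0.1674
  (v21,v2,v0) [-++] → (1.23745, -0.2234, -0.496501)–(2.09747, -0.2234, 0)  len=0.9930

Chained into 2 loop(s):
  loop 1: 6 segments, perimeter = 3.4813
  loop 2: 6 segments, perimeter = 3.4813
Total perimeter = 6.963


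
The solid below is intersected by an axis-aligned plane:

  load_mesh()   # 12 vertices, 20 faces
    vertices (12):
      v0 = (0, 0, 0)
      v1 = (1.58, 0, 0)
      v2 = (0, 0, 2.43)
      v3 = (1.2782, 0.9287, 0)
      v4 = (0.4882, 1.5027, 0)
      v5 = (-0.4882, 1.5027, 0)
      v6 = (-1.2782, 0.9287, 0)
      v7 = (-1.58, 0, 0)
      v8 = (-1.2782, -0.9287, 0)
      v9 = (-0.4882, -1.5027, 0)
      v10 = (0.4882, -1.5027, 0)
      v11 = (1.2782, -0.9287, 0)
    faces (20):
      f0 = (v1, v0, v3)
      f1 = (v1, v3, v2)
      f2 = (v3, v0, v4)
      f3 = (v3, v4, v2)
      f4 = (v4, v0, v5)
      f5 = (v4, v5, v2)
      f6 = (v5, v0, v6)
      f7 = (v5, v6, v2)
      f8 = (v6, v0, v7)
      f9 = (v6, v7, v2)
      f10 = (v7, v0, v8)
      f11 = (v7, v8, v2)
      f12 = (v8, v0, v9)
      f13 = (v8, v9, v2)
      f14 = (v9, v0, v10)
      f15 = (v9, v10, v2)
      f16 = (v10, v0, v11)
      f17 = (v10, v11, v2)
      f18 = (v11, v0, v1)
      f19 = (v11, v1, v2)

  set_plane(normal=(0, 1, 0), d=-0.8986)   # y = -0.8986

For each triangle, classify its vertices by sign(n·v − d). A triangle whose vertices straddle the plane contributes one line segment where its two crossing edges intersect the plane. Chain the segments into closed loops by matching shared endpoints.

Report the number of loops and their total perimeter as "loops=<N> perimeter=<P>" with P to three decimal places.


loops=1 perimeter=5.955

Straddling triangles (10 of 20):
  (v7,v0,v8) [++-] → (-1.23677, -0.8986, 0)–(-1.28798, -0.8986, 0)  len=0.0512
  (v7,v8,v2) [+-+] → (-1.28798, -0.8986, 0)–(-1.23677, -0.8986, 0.0787585)  len=0.0939
  (v8,v0,v9) [-+-] → (-1.23677, -0.8986, 0)–(-0.291939, -0.8986, 0)  len=0.9448
  (v8,v9,v2) [--+] → (-0.291939, -0.8986, 0.976884)–(-1.23677, -0.8986, 0.0787585)  len=1.3036
  (v9,v0,v10) [-+-] → (-0.291939, -0.8986, 0)–(0.291939, -0.8986, 0)  len=0.5839
  (v9,v10,v2) [--+] → (0.291939, -0.8986, 0.976884)–(-0.291939, -0.8986, 0.976884)  len=0.5839
  (v10,v0,v11) [-+-] → (0.291939, -0.8986, 0)–(1.23677, -0.8986, 0)  len=0.9448
  (v10,v11,v2) [--+] → (1.23677, -0.8986, 0.0787585)–(0.291939, -0.8986, 0.976884)  len=1.3036
  (v11,v0,v1) [-++] → (1.23677, -0.8986, 0)–(1.28798, -0.8986, 0)  len=0.0512
  (v11,v1,v2) [-++] → (1.28798, -0.8986, 0)–(1.23677, -0.8986, 0.0787585)  len=0.0939

Chained into 1 loop(s):
  loop 1: 10 segments, perimeter = 5.9549
Total perimeter = 5.955


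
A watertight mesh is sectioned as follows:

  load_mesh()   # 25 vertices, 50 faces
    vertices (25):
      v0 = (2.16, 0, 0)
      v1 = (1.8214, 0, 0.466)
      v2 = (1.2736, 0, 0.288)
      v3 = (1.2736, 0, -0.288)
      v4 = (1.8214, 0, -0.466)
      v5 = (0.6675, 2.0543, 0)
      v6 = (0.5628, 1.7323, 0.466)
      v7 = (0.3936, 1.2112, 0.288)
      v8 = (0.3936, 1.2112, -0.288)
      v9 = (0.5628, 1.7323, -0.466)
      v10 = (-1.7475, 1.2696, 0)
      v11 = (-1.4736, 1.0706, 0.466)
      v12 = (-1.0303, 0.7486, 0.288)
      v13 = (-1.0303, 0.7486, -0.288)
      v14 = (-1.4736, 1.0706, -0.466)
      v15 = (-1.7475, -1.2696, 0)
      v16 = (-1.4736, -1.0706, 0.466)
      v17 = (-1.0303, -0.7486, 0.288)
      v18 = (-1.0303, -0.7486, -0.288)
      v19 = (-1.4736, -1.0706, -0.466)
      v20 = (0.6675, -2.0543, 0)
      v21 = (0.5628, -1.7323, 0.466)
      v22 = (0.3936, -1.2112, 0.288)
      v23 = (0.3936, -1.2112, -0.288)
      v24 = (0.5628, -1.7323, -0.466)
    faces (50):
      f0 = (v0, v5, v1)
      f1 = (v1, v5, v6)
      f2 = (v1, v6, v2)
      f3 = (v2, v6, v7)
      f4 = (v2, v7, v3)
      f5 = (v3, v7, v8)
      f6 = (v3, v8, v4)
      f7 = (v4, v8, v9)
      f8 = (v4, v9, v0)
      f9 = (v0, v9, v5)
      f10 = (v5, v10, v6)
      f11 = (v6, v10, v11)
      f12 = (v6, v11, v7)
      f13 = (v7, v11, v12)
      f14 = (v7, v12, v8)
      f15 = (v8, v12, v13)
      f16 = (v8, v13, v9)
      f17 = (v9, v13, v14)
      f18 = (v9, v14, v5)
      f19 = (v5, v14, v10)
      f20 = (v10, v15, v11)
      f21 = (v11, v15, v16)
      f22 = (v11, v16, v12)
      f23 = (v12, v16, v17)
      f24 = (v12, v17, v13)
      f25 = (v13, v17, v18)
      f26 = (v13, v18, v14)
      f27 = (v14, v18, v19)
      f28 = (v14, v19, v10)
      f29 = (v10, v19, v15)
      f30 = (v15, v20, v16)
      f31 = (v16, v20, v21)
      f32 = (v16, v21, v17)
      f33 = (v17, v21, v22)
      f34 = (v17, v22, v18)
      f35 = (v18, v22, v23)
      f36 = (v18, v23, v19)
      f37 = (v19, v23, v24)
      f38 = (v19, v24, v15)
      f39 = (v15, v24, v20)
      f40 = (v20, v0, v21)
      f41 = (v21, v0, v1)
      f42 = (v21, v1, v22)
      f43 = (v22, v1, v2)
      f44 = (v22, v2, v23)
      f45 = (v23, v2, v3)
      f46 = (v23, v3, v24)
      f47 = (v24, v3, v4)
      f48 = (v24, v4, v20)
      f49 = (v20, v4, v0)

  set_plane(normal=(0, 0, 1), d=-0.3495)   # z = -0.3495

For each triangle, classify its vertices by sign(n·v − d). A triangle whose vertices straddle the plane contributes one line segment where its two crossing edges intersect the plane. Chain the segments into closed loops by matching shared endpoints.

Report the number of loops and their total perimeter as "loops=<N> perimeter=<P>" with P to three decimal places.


loops=2 perimeter=19.802

Straddling triangles (20 of 50):
  (v3,v8,v4) [++-] → (0.886913, 0.792724, -0.3495)–(1.46287, 0, -0.3495)  len=0.9799
  (v4,v8,v9) [-+-] → (0.886913, 0.792724, -0.3495)–(0.45206, 1.39124, -0.3495)  len=0.7398
  (v4,v9,v0) [--+] → (0.9621, 1.29922, -0.3495)–(1.90605, 0, -0.3495)  len=1.6059
  (v0,v9,v5) [+-+] → (0.9621, 1.29922, -0.3495)–(0.588975, 1.8128, -0.3495)  len=0.6348
  (v8,v13,v9) [++-] → (-0.479875, 1.08847, -0.3495)–(0.45206, 1.39124, -0.3495)  len=0.9799
  (v9,v13,v14) [-+-] → (-0.479875, 1.08847, -0.3495)–(-1.18346, 0.859853, -0.3495)  len=0.7398
  (v9,v14,v5) [--+] → (-0.938325, 1.31653, -0.3495)–(0.588975, 1.8128, -0.3495)  len=1.6059
  (v5,v14,v10) [+-+] → (-0.938325, 1.31652, -0.3495)–(-1.54208, 1.12035, -0.3495)  len=0.6348
  (v13,v18,v14) [++-] → (-1.18346, -0.120056, -0.3495)–(-1.18346, 0.859853, -0.3495)  len=0.9799
  (v14,v18,v19) [-+-] → (-1.18346, -0.120056, -0.3495)–(-1.18346, -0.859853, -0.3495)  len=0.7398
  (v14,v19,v10) [--+] → (-1.54208, -0.48555, -0.3495)–(-1.54208, 1.12035, -0.3495)  len=1.6059
  (v10,v19,v15) [+-+] → (-1.54208, -0.48555, -0.3495)–(-1.54208, -1.12035, -0.3495)  len=0.6348
  (v18,v23,v19) [++-] → (-0.251528, -1.16262, -0.3495)–(-1.18346, -0.859853, -0.3495)  len=0.9799
  (v19,v23,v24) [-+-] → (-0.251528, -1.16262, -0.3495)–(0.45206, -1.39124, -0.3495)  len=0.7398
  (v19,v24,v15) [--+] → (-0.014775, -1.61662, -0.3495)–(-1.54208, -1.12035, -0.3495)  len=1.6059
  (v15,v24,v20) [+-+] → (-0.014775, -1.61662, -0.3495)–(0.588975, -1.8128, -0.3495)  len=0.6348
  (v23,v3,v24) [++-] → (1.02801, -0.598519, -0.3495)–(0.45206, -1.39124, -0.3495)  len=0.9799
  (v24,v3,v4) [-+-] → (1.02801, -0.598519, -0.3495)–(1.46287, 0, -0.3495)  len=0.7398
  (v24,v4,v20) [--+] → (1.53292, -0.513575, -0.3495)–(0.588975, -1.8128, -0.3495)  len=1.6059
  (v20,v4,v0) [+-+] → (1.53292, -0.513575, -0.3495)–(1.90605, 0, -0.3495)  len=0.6348

Chained into 2 loop(s):
  loop 1: 10 segments, perimeter = 8.5984
  loop 2: 10 segments, perimeter = 11.2036
Total perimeter = 19.802


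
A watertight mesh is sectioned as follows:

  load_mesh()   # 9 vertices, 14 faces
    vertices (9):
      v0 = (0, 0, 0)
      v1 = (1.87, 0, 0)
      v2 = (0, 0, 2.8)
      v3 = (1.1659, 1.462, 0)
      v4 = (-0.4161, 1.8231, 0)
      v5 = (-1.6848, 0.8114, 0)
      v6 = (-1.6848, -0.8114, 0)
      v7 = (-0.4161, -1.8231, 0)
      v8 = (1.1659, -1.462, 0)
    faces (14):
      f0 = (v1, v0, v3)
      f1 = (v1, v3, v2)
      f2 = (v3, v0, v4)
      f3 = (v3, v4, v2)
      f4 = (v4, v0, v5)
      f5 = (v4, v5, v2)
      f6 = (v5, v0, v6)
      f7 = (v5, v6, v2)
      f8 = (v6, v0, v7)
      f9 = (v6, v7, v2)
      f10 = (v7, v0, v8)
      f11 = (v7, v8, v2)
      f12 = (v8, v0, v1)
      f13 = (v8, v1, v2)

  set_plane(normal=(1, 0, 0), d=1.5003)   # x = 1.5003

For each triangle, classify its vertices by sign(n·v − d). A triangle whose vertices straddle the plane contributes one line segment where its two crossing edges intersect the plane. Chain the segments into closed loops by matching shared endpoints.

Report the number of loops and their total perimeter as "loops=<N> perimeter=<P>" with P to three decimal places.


Straddling triangles (4 of 14):
  (v1,v0,v3) [+--] → (1.5003, 0, 0)–(1.5003, 0.767649, 0)  len=0.7676
  (v1,v3,v2) [+--] → (1.5003, 0.767649, 0)–(1.5003, 0, 0.553561)  len=0.9464
  (v8,v0,v1) [--+] → (1.5003, 0, 0)–(1.5003, -0.767649, 0)  len=0.7676
  (v8,v1,v2) [-+-] → (1.5003, -0.767649, 0)–(1.5003, 0, 0.553561)  len=0.9464

Chained into 1 loop(s):
  loop 1: 4 segments, perimeter = 3.4281
Total perimeter = 3.428

loops=1 perimeter=3.428


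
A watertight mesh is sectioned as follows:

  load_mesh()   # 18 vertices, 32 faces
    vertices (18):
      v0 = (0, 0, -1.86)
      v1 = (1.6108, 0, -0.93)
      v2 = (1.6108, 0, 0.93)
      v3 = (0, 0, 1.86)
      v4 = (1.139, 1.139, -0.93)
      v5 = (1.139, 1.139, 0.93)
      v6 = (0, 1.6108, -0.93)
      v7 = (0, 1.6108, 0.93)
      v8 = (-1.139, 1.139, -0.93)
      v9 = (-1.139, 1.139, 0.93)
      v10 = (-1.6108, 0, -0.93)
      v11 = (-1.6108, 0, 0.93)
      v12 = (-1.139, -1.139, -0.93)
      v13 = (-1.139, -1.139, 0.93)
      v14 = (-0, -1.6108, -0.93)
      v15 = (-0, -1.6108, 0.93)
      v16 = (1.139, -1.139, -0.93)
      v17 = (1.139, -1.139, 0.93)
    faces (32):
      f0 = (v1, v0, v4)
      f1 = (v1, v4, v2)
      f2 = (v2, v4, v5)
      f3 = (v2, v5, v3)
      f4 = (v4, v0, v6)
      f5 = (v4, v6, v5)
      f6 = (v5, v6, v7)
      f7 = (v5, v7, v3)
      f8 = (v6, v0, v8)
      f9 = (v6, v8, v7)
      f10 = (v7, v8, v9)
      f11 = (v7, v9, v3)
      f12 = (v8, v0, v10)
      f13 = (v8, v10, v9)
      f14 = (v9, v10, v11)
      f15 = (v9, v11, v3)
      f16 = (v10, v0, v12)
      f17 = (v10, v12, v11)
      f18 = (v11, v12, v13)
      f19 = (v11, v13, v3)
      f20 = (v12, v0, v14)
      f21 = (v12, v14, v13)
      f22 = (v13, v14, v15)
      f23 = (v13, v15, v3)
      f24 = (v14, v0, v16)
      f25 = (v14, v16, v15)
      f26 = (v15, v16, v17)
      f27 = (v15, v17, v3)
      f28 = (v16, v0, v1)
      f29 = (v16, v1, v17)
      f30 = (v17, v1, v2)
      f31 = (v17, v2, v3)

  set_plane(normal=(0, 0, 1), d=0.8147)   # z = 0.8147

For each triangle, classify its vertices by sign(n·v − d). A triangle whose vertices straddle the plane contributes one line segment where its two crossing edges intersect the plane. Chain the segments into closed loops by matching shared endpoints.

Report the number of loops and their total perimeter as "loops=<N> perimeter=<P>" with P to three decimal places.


loops=1 perimeter=9.863

Straddling triangles (16 of 32):
  (v1,v4,v2) [--+] → (1.58155, 0.0706058, 0.8147)–(1.6108, 0, 0.8147)  len=0.0764
  (v2,v4,v5) [+-+] → (1.58155, 0.0706058, 0.8147)–(1.139, 1.139, 0.8147)  len=1.1564
  (v4,v6,v5) [--+] → (1.06839, 1.16825, 0.8147)–(1.139, 1.139, 0.8147)  len=0.0764
  (v5,v6,v7) [+-+] → (1.06839, 1.16825, 0.8147)–(0, 1.6108, 0.8147)  len=1.1564
  (v6,v8,v7) [--+] → (-0.0706058, 1.58155, 0.8147)–(0, 1.6108, 0.8147)  len=0.0764
  (v7,v8,v9) [+-+] → (-0.0706058, 1.58155, 0.8147)–(-1.139, 1.139, 0.8147)  len=1.1564
  (v8,v10,v9) [--+] → (-1.16825, 1.06839, 0.8147)–(-1.139, 1.139, 0.8147)  len=0.0764
  (v9,v10,v11) [+-+] → (-1.16825, 1.06839, 0.8147)–(-1.6108, 0, 0.8147)  len=1.1564
  (v10,v12,v11) [--+] → (-1.58155, -0.0706058, 0.8147)–(-1.6108, 0, 0.8147)  len=0.0764
  (v11,v12,v13) [+-+] → (-1.58155, -0.0706058, 0.8147)–(-1.139, -1.139, 0.8147)  len=1.1564
  (v12,v14,v13) [--+] → (-1.06839, -1.16825, 0.8147)–(-1.139, -1.139, 0.8147)  len=0.0764
  (v13,v14,v15) [+-+] → (-1.06839, -1.16825, 0.8147)–(0, -1.6108, 0.8147)  len=1.1564
  (v14,v16,v15) [--+] → (0.0706058, -1.58155, 0.8147)–(0, -1.6108, 0.8147)  len=0.0764
  (v15,v16,v17) [+-+] → (0.0706058, -1.58155, 0.8147)–(1.139, -1.139, 0.8147)  len=1.1564
  (v16,v1,v17) [--+] → (1.16825, -1.06839, 0.8147)–(1.139, -1.139, 0.8147)  len=0.0764
  (v17,v1,v2) [+-+] → (1.16825, -1.06839, 0.8147)–(1.6108, 0, 0.8147)  len=1.1564

Chained into 1 loop(s):
  loop 1: 16 segments, perimeter = 9.8628
Total perimeter = 9.863


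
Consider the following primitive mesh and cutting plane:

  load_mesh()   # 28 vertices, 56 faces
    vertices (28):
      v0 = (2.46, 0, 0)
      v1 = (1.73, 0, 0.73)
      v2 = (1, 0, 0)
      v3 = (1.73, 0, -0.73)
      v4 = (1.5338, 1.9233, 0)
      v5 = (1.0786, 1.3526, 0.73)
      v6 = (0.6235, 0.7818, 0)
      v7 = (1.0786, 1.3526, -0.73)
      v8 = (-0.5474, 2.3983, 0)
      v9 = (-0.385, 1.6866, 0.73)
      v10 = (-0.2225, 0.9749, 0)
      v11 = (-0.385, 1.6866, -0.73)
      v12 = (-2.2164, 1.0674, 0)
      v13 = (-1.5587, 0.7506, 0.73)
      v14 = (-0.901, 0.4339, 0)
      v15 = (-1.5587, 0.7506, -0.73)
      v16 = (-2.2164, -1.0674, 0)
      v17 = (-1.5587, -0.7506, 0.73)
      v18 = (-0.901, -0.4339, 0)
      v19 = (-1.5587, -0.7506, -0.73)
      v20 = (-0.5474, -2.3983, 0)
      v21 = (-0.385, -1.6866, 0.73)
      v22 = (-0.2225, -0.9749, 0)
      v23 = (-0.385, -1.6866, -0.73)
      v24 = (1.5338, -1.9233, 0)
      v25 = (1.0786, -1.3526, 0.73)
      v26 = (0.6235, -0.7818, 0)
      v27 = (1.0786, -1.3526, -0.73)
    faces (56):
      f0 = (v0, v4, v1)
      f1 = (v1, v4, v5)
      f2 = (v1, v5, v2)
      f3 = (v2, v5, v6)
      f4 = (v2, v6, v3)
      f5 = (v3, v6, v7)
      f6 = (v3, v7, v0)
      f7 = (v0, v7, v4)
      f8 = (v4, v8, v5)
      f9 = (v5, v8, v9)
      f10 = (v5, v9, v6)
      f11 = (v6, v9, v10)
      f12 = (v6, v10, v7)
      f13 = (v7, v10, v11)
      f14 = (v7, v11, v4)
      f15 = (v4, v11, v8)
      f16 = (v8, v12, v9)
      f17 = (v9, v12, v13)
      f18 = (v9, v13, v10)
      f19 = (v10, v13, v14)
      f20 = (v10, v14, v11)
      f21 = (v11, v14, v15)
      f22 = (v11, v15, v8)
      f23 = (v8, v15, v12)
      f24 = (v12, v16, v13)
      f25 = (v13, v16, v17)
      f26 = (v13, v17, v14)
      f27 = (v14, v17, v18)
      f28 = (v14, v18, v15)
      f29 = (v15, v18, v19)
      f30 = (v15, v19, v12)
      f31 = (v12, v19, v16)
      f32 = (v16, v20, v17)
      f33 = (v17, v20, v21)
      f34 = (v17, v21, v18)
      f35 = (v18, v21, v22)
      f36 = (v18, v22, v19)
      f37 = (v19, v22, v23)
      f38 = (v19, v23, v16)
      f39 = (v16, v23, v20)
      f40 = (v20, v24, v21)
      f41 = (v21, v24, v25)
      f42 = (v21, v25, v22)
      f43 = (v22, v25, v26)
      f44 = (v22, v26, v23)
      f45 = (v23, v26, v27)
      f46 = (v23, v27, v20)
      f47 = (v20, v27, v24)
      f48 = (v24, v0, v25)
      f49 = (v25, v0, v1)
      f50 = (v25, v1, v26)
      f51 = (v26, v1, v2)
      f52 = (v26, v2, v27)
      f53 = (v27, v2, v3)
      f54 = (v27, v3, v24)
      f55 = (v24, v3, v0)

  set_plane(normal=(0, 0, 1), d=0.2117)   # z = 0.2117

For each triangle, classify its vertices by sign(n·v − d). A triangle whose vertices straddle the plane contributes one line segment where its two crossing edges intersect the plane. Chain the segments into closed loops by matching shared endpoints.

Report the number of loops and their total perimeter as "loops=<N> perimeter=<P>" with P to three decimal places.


loops=2 perimeter=21.017

Straddling triangles (28 of 56):
  (v0,v4,v1) [--+] → (1.5907, 1.36554, 0.2117)–(2.2483, 0, 0.2117)  len=1.5156
  (v1,v4,v5) [+-+] → (1.5907, 1.36554, 0.2117)–(1.40179, 1.7578, 0.2117)  len=0.4354
  (v1,v5,v2) [++-] → (1.02279, 0.392254, 0.2117)–(1.2117, 0, 0.2117)  len=0.4354
  (v2,v5,v6) [-+-] → (1.02279, 0.392254, 0.2117)–(0.755479, 0.947332, 0.2117)  len=0.6161
  (v4,v8,v5) [--+] → (-0.07586, 2.09505, 0.2117)–(1.40179, 1.7578, 0.2117)  len=1.5156
  (v5,v8,v9) [+-+] → (-0.07586, 2.09505, 0.2117)–(-0.500304, 2.19191, 0.2117)  len=0.4354
  (v5,v9,v6) [++-] → (0.331035, 1.04419, 0.2117)–(0.755479, 0.947332, 0.2117)  len=0.4354
  (v6,v9,v10) [-+-] → (0.331035, 1.04419, 0.2117)–(-0.269625, 1.18129, 0.2117)  len=0.6161
  (v8,v12,v9) [--+] → (-1.68529, 1.24697, 0.2117)–(-0.500304, 2.19191, 0.2117)  len=1.5156
  (v9,v12,v13) [+-+] → (-1.68529, 1.24697, 0.2117)–(-2.02567, 0.975528, 0.2117)  len=0.4354
  (v9,v13,v10) [++-] → (-0.609998, 0.909853, 0.2117)–(-0.269625, 1.18129, 0.2117)  len=0.4354
  (v10,v13,v14) [-+-] → (-0.609998, 0.909853, 0.2117)–(-1.09173, 0.525743, 0.2117)  len=0.6161
  (v12,v16,v13) [--+] → (-2.02567, -0.54018, 0.2117)–(-2.02567, 0.975528, 0.2117)  len=1.5157
  (v13,v16,v17) [+-+] → (-2.02567, -0.54018, 0.2117)–(-2.02567, -0.975528, 0.2117)  len=0.4353
  (v13,v17,v14) [++-] → (-1.09173, 0.090395, 0.2117)–(-1.09173, 0.525743, 0.2117)  len=0.4353
  (v14,v17,v18) [-+-] → (-1.09173, 0.090395, 0.2117)–(-1.09173, -0.525743, 0.2117)  len=0.6161
  (v16,v20,v17) [--+] → (-0.840677, -1.92047, 0.2117)–(-2.02567, -0.975528, 0.2117)  len=1.5156
  (v17,v20,v21) [+-+] → (-0.840677, -1.92047, 0.2117)–(-0.500304, -2.19191, 0.2117)  len=0.4354
  (v17,v21,v18) [++-] → (-0.75136, -0.797183, 0.2117)–(-1.09173, -0.525743, 0.2117)  len=0.4354
  (v18,v21,v22) [-+-] → (-0.75136, -0.797183, 0.2117)–(-0.269625, -1.18129, 0.2117)  len=0.6161
  (v20,v24,v21) [--+] → (0.977348, -1.85466, 0.2117)–(-0.500304, -2.19191, 0.2117)  len=1.5156
  (v21,v24,v25) [+-+] → (0.977348, -1.85466, 0.2117)–(1.40179, -1.7578, 0.2117)  len=0.4354
  (v21,v25,v22) [++-] → (0.154819, -1.08443, 0.2117)–(-0.269625, -1.18129, 0.2117)  len=0.4354
  (v22,v25,v26) [-+-] → (0.154819, -1.08443, 0.2117)–(0.755479, -0.947332, 0.2117)  len=0.6161
  (v24,v0,v25) [--+] → (2.05939, -0.392254, 0.2117)–(1.40179, -1.7578, 0.2117)  len=1.5156
  (v25,v0,v1) [+-+] → (2.05939, -0.392254, 0.2117)–(2.2483, 0, 0.2117)  len=0.4354
  (v25,v1,v26) [++-] → (0.944385, -0.555078, 0.2117)–(0.755479, -0.947332, 0.2117)  len=0.4354
  (v26,v1,v2) [-+-] → (0.944385, -0.555078, 0.2117)–(1.2117, 0, 0.2117)  len=0.6161

Chained into 2 loop(s):
  loop 1: 14 segments, perimeter = 13.6570
  loop 2: 14 segments, perimeter = 7.3603
Total perimeter = 21.017
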